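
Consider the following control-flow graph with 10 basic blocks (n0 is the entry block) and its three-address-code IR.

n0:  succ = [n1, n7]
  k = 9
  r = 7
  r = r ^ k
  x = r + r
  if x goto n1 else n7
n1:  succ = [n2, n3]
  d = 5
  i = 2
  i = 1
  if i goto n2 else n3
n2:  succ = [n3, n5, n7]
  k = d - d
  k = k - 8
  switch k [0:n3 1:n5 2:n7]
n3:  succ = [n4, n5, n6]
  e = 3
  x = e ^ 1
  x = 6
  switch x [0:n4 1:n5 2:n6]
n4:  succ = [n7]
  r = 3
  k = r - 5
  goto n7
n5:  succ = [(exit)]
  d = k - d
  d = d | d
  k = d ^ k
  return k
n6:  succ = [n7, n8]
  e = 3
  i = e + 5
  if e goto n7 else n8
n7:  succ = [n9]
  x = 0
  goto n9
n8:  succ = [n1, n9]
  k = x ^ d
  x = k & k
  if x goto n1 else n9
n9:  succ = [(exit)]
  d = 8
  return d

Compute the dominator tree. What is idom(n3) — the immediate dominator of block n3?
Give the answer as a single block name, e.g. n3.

Answer: n1

Working:
idom tree: n1←n0 n2←n1 n3←n1 n4←n3 n5←n1 n6←n3 n7←n0 n8←n6 n9←n0
Dom at joins:
  n1: preds {n0,n8}: {n0} ∩ {n0,n1,n3,n6,n8} = {n0}; idom=n0
  n3: preds {n1,n2}: {n0,n1} ∩ {n0,n1,n2} = {n0,n1}; idom=n1
  n5: preds {n2,n3}: {n0,n1,n2} ∩ {n0,n1,n3} = {n0,n1}; idom=n1
  n7: preds {n0,n2,n4,n6}: {n0} ∩ {n0,n1,n2} ∩ {n0,n1,n3,n4} ∩ {n0,n1,n3,n6} = {n0}; idom=n0
  n9: preds {n7,n8}: {n0,n7} ∩ {n0,n1,n3,n6,n8} = {n0}; idom=n0

idom(n3) = n1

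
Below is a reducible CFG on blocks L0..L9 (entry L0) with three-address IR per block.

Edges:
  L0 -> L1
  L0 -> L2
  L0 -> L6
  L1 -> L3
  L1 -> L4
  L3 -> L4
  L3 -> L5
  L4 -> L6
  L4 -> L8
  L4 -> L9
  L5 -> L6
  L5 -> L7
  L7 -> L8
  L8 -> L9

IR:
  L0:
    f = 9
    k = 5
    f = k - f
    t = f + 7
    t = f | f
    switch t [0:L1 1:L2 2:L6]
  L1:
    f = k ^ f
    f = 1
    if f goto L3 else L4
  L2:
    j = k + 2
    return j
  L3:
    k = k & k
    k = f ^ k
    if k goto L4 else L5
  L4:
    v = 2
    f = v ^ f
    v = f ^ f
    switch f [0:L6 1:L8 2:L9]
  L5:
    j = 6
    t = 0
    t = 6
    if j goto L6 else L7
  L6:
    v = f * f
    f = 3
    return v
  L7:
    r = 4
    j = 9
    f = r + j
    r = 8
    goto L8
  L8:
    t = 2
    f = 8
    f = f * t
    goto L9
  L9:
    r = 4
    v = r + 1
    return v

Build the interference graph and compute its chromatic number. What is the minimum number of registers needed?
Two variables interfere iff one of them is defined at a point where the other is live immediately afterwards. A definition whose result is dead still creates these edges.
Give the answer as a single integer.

Per-block:
  L0: {f,k,t} / ∅
  L1: {f} / {f,k}
  L2: {j} / {k}
  L3: {k} / {f,k}
  L4: {f,v} / {f}
  L5: {j,t} / ∅
  L6: {f,v} / {f}
  L7: {f,j,r} / ∅
  L8: {f,t} / ∅
  L9: {r,v} / ∅

Liveness:
  L0: in=∅ out={f,k}
  L1: in={f,k} out={f,k}
  L2: in={k} out=∅
  L3: in={f,k} out={f}
  L4: in={f} out={f}
  L5: in={f} out={f}
  L6: in={f} out=∅
  L7: in=∅ out=∅
  L8: in=∅ out=∅
  L9: in=∅ out=∅

Interference:
  f: {j,k,t,v}
  j: {f,r,t}
  k: {f,t}
  r: {j}
  t: {f,j,k}
  v: {f}

Chromatic number:
  {f,j,t} pairwise interfere (3-clique) ⇒ χ ≥ 3
  assign f→r0 j→r1 k→r1 r→r0 t→r2 v→r1 — no edge inside a register ⇒ χ ≤ 3
  χ = 3

Answer: 3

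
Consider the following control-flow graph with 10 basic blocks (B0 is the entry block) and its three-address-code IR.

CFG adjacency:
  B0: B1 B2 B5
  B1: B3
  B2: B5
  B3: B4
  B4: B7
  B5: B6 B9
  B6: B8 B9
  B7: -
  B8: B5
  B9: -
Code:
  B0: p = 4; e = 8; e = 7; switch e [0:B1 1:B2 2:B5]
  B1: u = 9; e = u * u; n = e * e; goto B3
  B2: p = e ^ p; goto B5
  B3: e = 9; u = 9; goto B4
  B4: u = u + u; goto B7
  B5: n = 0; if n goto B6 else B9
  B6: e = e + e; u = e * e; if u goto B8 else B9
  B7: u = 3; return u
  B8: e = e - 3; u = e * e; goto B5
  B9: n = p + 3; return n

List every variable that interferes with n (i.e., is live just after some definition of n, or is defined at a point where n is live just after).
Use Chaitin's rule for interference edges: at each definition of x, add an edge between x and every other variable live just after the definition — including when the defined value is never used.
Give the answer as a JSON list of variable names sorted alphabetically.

def/use:
  B0 def {e,p} use ∅
  B1 def {e,n,u} use ∅
  B2 def {p} use {e,p}
  B3 def {e,u} use ∅
  B4 def {u} use {u}
  B5 def {n} use ∅
  B6 def {e,u} use {e}
  B7 def {u} use ∅
  B8 def {e,u} use {e}
  B9 def {n} use {p}

Live sets:
  live B0: ∅→{e,p}
  live B1: ∅→∅
  live B2: {e,p}→{e,p}
  live B3: ∅→{u}
  live B4: {u}→∅
  live B5: {e,p}→{e,p}
  live B6: {e,p}→{e,p}
  live B7: ∅→∅
  live B8: {e,p}→{e,p}
  live B9: {p}→∅

Interference:
  e↔{n,p,u}
  n↔{e,p}
  p↔{e,n,u}
  u↔{e,p}

N(n) = ["e", "p"]

Answer: ["e", "p"]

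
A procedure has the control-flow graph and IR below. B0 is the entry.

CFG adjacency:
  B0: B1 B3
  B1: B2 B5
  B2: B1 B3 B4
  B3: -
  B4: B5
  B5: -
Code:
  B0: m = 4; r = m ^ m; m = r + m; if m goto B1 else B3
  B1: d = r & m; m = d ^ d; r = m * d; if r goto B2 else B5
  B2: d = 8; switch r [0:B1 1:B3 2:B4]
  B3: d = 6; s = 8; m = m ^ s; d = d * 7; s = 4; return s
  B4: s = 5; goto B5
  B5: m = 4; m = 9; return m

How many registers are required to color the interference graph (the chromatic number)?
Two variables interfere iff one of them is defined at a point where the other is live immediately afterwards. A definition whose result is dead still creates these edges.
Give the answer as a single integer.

Answer: 3

Analysis:
Block summaries:
  B0: {m,r} / ∅
  B1: {d,m,r} / {m,r}
  B2: {d} / {r}
  B3: {d,m,s} / {m}
  B4: {s} / ∅
  B5: {m} / ∅

Live sets:
  live B0: ∅→{m,r}
  live B1: {m,r}→{m,r}
  live B2: {m,r}→{m,r}
  live B3: {m}→∅
  live B4: ∅→∅
  live B5: ∅→∅

Interference:
  d↔{m,r,s}
  m↔{d,r,s}
  r↔{d,m}
  s↔{d,m}

Registers:
  {d,m,r} pairwise interfere (3-clique) ⇒ χ ≥ 3
  assign d→c0 m→c1 r→c2 s→c2 — no edge inside a register ⇒ χ ≤ 3
  χ = 3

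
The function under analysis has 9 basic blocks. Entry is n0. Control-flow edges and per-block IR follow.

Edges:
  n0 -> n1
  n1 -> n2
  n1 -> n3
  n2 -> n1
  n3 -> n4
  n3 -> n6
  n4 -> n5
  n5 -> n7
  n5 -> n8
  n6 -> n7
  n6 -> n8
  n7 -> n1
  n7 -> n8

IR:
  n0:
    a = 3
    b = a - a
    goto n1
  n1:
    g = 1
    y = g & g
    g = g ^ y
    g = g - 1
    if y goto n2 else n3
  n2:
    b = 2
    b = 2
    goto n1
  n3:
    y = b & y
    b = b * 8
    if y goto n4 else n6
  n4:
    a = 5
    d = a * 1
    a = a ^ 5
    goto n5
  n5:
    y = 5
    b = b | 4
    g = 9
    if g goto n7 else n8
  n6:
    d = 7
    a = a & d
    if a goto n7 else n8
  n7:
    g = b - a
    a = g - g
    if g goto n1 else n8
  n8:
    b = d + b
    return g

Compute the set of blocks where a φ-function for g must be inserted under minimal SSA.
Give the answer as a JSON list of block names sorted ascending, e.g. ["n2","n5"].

idom tree: n1←n0 n2←n1 n3←n1 n4←n3 n5←n4 n6←n3 n7←n3 n8←n3
Dom at joins:
  n1: preds {n0,n2,n7}: {n0} ∩ {n0,n1,n2} ∩ {n0,n1,n3,n7} = {n0}; idom=n0
  n7: preds {n5,n6}: {n0,n1,n3,n4,n5} ∩ {n0,n1,n3,n6} = {n0,n1,n3}; idom=n3
  n8: preds {n5,n6,n7}: {n0,n1,n3,n4,n5} ∩ {n0,n1,n3,n6} ∩ {n0,n1,n3,n7} = {n0,n1,n3}; idom=n3

Frontier:
  n1←n0: walk · to n0
  n1←n2: walk n2→n1 to n0
  n1←n7: walk n7→n3→n1 to n0
  n7←n5: walk n5→n4 to n3
  n7←n6: walk n6 to n3
  n8←n5: walk n5→n4 to n3
  n8←n6: walk n6 to n3
  n8←n7: walk n7 to n3
  n0: DF=∅
  n1: DF={n1}
  n2: DF={n1}
  n3: DF={n1}
  n4: DF={n7,n8}
  n5: DF={n7,n8}
  n6: DF={n7,n8}
  n7: DF={n1,n8}
  n8: DF=∅

φ for g: defs {n1,n5,n7}
  DF⁺ = {n1,n7,n8}

Answer: ["n1", "n7", "n8"]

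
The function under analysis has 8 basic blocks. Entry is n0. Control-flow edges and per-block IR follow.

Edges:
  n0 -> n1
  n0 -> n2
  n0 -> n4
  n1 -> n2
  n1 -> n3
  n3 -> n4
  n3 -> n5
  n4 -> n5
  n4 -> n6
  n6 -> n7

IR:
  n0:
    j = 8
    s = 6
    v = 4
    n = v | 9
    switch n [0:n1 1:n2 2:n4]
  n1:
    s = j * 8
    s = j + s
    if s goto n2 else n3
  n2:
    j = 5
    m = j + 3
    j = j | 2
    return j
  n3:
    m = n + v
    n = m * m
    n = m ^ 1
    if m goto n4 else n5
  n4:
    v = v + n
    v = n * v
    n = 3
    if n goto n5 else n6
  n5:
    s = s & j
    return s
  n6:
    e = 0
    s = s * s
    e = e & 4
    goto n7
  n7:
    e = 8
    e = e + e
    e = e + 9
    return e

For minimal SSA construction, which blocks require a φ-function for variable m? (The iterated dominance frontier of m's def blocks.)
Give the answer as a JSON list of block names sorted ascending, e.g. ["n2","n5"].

idom tree: n1←n0 n2←n0 n3←n1 n4←n0 n5←n0 n6←n4 n7←n6
Join-block Dom:
  n2: preds {n0,n1}: {n0} ∩ {n0,n1} = {n0}; idom=n0
  n4: preds {n0,n3}: {n0} ∩ {n0,n1,n3} = {n0}; idom=n0
  n5: preds {n3,n4}: {n0,n1,n3} ∩ {n0,n4} = {n0}; idom=n0

DF derivation:
  join n2 pred n0: · stop@n0
  join n2 pred n1: n1 stop@n0
  join n4 pred n0: · stop@n0
  join n4 pred n3: n3→n1 stop@n0
  join n5 pred n3: n3→n1 stop@n0
  join n5 pred n4: n4 stop@n0
  DF(n0)=∅
  DF(n1)={n2,n4,n5}
  DF(n2)=∅
  DF(n3)={n4,n5}
  DF(n4)={n5}
  DF(n5)=∅
  DF(n6)=∅
  DF(n7)=∅

φ for m: defs {n2,n3}
  DF⁺ = {n4,n5}

Answer: ["n4", "n5"]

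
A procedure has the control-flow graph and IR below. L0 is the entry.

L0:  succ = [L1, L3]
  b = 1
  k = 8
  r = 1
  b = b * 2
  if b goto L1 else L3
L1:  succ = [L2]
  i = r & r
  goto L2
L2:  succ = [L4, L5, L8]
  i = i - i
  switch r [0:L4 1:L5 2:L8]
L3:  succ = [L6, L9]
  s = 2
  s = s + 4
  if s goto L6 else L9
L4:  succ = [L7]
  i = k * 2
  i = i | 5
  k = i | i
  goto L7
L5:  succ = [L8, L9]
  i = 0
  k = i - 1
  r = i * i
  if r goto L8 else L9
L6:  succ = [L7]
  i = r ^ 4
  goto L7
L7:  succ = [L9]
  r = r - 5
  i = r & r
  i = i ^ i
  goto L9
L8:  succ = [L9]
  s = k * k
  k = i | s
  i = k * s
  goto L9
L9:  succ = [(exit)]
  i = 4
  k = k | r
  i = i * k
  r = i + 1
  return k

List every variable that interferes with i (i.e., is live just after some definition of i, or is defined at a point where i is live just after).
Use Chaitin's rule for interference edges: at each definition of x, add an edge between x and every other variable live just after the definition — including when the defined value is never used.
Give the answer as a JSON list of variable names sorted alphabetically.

def/use:
  L0: {b,k,r} / ∅
  L1: {i} / {r}
  L2: {i} / {i,r}
  L3: {s} / ∅
  L4: {i,k} / {k}
  L5: {i,k,r} / ∅
  L6: {i} / {r}
  L7: {i,r} / {r}
  L8: {i,k,s} / {i,k}
  L9: {i,k,r} / {k,r}

Liveness:
  L0: in=∅ out={k,r}
  L1: in={k,r} out={i,k,r}
  L2: in={i,k,r} out={i,k,r}
  L3: in={k,r} out={k,r}
  L4: in={k,r} out={k,r}
  L5: in=∅ out={i,k,r}
  L6: in={k,r} out={k,r}
  L7: in={k,r} out={k,r}
  L8: in={i,k,r} out={k,r}
  L9: in={k,r} out=∅

Interference:
  b↔{k,r}
  i↔{k,r,s}
  k↔{b,i,r,s}
  r↔{b,i,k,s}
  s↔{i,k,r}

N(i) = ["k", "r", "s"]

Answer: ["k", "r", "s"]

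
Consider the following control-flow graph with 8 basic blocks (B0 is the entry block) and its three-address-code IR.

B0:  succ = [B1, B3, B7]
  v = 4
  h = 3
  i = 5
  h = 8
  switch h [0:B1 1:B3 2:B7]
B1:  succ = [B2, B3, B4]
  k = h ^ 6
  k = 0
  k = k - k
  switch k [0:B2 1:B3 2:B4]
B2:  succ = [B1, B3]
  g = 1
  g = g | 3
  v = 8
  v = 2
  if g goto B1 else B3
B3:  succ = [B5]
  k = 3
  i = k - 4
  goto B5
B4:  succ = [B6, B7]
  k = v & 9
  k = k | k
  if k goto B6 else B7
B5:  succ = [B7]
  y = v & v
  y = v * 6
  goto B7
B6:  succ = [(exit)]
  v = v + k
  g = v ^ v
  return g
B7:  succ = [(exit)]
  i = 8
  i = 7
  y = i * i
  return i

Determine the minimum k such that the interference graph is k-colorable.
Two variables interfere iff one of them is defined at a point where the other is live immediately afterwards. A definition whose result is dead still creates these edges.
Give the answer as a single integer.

def/use:
  B0: def={h,i,v} ue=∅
  B1: def={k} ue={h}
  B2: def={g,v} ue=∅
  B3: def={i,k} ue=∅
  B4: def={k} ue={v}
  B5: def={y} ue={v}
  B6: def={g,v} ue={k,v}
  B7: def={i,y} ue=∅

Liveness:
  B0: in=∅ out={h,v}
  B1: in={h,v} out={h,v}
  B2: in={h} out={h,v}
  B3: in={v} out={v}
  B4: in={v} out={k,v}
  B5: in={v} out=∅
  B6: in={k,v} out=∅
  B7: in=∅ out=∅

Interfere edges:
  g — {h,v}
  h — {g,k,v}
  i — {v,y}
  k — {h,v}
  v — {g,h,i,k,y}
  y — {i,v}

Registers:
  lower bound: {g,h,v} mutually conflict ⇒ χ ≥ 3
  3-colouring: r0={v}  r1={h,i}  r2={g,k,y}
  χ = 3

Answer: 3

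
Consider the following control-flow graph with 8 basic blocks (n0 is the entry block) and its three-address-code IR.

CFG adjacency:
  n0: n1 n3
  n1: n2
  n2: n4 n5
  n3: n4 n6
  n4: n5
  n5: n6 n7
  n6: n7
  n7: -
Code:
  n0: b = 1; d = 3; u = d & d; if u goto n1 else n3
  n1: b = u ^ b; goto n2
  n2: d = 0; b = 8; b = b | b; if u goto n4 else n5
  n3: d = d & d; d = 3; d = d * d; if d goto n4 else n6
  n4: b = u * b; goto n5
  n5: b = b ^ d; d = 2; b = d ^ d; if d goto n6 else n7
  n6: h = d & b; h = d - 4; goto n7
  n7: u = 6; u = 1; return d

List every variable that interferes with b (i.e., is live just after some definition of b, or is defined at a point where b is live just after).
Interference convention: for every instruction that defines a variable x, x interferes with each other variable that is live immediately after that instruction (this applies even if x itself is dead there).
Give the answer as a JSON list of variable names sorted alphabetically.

Answer: ["d", "u"]

Analysis:
Block summaries:
  n0: def={b,d,u} ue=∅
  n1: def={b} ue={b,u}
  n2: def={b,d} ue={u}
  n3: def={d} ue={d}
  n4: def={b} ue={b,u}
  n5: def={b,d} ue={b,d}
  n6: def={h} ue={b,d}
  n7: def={u} ue={d}

Liveness:
  live n0: ∅→{b,d,u}
  live n1: {b,u}→{u}
  live n2: {u}→{b,d,u}
  live n3: {b,d,u}→{b,d,u}
  live n4: {b,d,u}→{b,d}
  live n5: {b,d}→{b,d}
  live n6: {b,d}→{d}
  live n7: {d}→∅

Conflict graph:
  b — {d,u}
  d — {b,h,u}
  h — {d}
  u — {b,d}

N(b) = ["d", "u"]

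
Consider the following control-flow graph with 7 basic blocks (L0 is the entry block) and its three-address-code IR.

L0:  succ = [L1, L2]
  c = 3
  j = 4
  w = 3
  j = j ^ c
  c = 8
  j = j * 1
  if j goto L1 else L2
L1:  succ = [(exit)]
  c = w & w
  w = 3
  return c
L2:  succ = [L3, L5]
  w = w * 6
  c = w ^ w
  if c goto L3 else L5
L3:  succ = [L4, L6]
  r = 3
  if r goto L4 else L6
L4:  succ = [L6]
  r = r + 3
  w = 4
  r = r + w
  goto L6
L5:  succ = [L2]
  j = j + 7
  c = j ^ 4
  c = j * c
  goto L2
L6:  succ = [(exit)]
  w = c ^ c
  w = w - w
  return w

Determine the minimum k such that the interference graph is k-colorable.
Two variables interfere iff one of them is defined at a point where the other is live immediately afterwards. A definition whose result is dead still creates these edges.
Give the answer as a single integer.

Block summaries:
  L0: def={c,j,w} ue=∅
  L1: def={c,w} ue={w}
  L2: def={c,w} ue={w}
  L3: def={r} ue=∅
  L4: def={r,w} ue={r}
  L5: def={c,j} ue={j}
  L6: def={w} ue={c}

Liveness:
  L0 li=∅ lo={j,w}
  L1 li={w} lo=∅
  L2 li={j,w} lo={c,j,w}
  L3 li={c} lo={c,r}
  L4 li={c,r} lo={c}
  L5 li={j,w} lo={j,w}
  L6 li={c} lo=∅

Conflict graph:
  c — {j,r,w}
  j — {c,w}
  r — {c,w}
  w — {c,j,r}

Colouring:
  lower bound: {c,j,w} mutually conflict ⇒ χ ≥ 3
  assign c→R0 j→R2 r→R2 w→R1 — no edge inside a register ⇒ χ ≤ 3
  χ = 3

Answer: 3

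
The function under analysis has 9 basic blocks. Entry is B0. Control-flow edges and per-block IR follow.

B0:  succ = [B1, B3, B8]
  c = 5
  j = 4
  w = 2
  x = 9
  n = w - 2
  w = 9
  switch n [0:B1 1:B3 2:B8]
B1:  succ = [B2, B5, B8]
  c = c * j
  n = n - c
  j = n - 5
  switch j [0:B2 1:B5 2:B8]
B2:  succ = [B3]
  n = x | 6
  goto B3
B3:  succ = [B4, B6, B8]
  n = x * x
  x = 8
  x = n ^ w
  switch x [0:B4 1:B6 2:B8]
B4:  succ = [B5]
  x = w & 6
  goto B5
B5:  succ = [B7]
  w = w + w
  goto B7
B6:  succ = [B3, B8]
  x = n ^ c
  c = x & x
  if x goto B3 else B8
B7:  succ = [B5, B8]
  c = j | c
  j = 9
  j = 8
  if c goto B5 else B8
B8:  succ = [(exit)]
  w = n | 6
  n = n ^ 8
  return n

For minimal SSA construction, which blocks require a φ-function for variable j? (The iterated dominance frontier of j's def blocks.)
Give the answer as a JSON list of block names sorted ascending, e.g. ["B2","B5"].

Answer: ["B3", "B5", "B8"]

Derivation:
idom tree: B1←B0 B2←B1 B3←B0 B4←B3 B5←B0 B6←B3 B7←B5 B8←B0
Dom at joins:
  B3: preds {B0,B2,B6}: {B0} ∩ {B0,B1,B2} ∩ {B0,B3,B6} = {B0}; idom=B0
  B5: preds {B1,B4,B7}: {B0,B1} ∩ {B0,B3,B4} ∩ {B0,B5,B7} = {B0}; idom=B0
  B8: preds {B0,B1,B3,B6,B7}: {B0} ∩ {B0,B1} ∩ {B0,B3} ∩ {B0,B3,B6} ∩ {B0,B5,B7} = {B0}; idom=B0

DF derivation:
  B3←B0: walk · to B0
  B3←B2: walk B2→B1 to B0
  B3←B6: walk B6→B3 to B0
  B5←B1: walk B1 to B0
  B5←B4: walk B4→B3 to B0
  B5←B7: walk B7→B5 to B0
  B8←B0: walk · to B0
  B8←B1: walk B1 to B0
  B8←B3: walk B3 to B0
  B8←B6: walk B6→B3 to B0
  B8←B7: walk B7→B5 to B0
  B0: DF=∅
  B1: DF={B3,B5,B8}
  B2: DF={B3}
  B3: DF={B3,B5,B8}
  B4: DF={B5}
  B5: DF={B5,B8}
  B6: DF={B3,B8}
  B7: DF={B5,B8}
  B8: DF=∅

φ for j: defs {B0,B1,B7}
  DF⁺ = {B3,B5,B8}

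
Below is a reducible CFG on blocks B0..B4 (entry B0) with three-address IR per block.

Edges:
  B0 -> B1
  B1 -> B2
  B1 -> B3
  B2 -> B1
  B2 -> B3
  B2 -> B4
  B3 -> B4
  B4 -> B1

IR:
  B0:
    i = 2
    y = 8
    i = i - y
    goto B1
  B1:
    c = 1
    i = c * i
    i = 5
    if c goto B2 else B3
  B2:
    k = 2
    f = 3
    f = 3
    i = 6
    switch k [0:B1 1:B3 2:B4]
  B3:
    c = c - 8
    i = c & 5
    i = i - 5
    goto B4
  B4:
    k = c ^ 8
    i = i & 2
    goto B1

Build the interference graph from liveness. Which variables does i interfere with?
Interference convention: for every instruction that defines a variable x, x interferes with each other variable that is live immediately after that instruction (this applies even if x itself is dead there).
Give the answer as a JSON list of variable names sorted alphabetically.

Block summaries:
  B0 def {i,y} use ∅
  B1 def {c,i} use {i}
  B2 def {f,i,k} use ∅
  B3 def {c,i} use {c}
  B4 def {i,k} use {c,i}

Backward fixpoint:
  B0: in=∅ out={i}
  B1: in={i} out={c}
  B2: in={c} out={c,i}
  B3: in={c} out={c,i}
  B4: in={c,i} out={i}

Interference:
  c: {f,i,k}
  f: {c,k}
  i: {c,k,y}
  k: {c,f,i}
  y: {i}

N(i) = ["c", "k", "y"]

Answer: ["c", "k", "y"]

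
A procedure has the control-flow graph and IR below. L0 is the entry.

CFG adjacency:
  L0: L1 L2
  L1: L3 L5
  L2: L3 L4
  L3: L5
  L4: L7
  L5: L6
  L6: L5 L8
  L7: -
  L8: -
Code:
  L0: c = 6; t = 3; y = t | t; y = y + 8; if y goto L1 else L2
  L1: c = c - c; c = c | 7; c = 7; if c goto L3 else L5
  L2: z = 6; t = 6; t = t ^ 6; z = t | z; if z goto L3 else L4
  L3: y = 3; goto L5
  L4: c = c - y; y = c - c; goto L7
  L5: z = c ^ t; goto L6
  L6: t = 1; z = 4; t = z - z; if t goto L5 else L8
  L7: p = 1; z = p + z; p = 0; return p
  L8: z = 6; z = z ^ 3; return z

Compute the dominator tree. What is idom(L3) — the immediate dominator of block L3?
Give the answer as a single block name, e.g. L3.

Answer: L0

Working:
idom tree: L1←L0 L2←L0 L3←L0 L4←L2 L5←L0 L6←L5 L7←L4 L8←L6
Dom∩ at merges:
  L3: preds {L1,L2}: {L0,L1} ∩ {L0,L2} = {L0}; idom=L0
  L5: preds {L1,L3,L6}: {L0,L1} ∩ {L0,L3} ∩ {L0,L5,L6} = {L0}; idom=L0

idom(L3) = L0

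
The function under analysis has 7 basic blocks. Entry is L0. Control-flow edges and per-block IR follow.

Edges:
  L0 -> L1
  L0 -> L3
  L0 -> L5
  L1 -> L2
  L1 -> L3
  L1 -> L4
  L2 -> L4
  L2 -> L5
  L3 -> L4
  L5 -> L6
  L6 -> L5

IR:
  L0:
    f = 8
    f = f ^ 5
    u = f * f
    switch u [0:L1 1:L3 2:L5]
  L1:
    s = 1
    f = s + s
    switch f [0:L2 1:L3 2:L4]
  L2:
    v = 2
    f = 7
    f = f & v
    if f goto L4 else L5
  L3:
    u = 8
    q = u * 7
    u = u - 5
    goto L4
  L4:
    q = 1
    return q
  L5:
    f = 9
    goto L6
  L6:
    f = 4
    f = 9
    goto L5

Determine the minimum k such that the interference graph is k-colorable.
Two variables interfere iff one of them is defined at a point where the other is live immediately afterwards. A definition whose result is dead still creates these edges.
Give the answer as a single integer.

Answer: 2

Analysis:
Block summaries:
  L0 def {f,u} use ∅
  L1 def {f,s} use ∅
  L2 def {f,v} use ∅
  L3 def {q,u} use ∅
  L4 def {q} use ∅
  L5 def {f} use ∅
  L6 def {f} use ∅

Live sets:
  live L0: ∅→∅
  live L1: ∅→∅
  live L2: ∅→∅
  live L3: ∅→∅
  live L4: ∅→∅
  live L5: ∅→∅
  live L6: ∅→∅

Conflict graph:
  f: {v}
  q: {u}
  s: ∅
  u: {q}
  v: {f}

Chromatic number:
  clique {f,v} ⇒ need ≥ 2
  assign f→r0 q→r0 s→r0 u→r1 v→r1 — no edge inside a register ⇒ χ ≤ 2
  χ = 2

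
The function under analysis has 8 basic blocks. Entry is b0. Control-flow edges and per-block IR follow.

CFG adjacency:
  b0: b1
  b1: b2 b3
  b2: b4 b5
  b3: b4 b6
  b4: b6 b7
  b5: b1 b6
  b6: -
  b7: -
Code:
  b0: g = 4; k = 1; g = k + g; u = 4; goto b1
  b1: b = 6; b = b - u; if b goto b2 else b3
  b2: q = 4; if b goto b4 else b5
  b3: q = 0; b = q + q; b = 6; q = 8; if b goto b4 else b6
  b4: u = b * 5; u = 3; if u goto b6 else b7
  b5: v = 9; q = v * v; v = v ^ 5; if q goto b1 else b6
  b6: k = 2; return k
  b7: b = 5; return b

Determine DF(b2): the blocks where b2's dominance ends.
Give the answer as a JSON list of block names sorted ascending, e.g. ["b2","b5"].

Answer: ["b1", "b4", "b6"]

Derivation:
idom tree: b1←b0 b2←b1 b3←b1 b4←b1 b5←b2 b6←b1 b7←b4
Dom at joins:
  b1: preds {b0,b5}: {b0} ∩ {b0,b1,b2,b5} = {b0}; idom=b0
  b4: preds {b2,b3}: {b0,b1,b2} ∩ {b0,b1,b3} = {b0,b1}; idom=b1
  b6: preds {b3,b4,b5}: {b0,b1,b3} ∩ {b0,b1,b4} ∩ {b0,b1,b2,b5} = {b0,b1}; idom=b1

Frontier:
  join b1 pred b0: · stop@b0
  join b1 pred b5: b5→b2→b1 stop@b0
  join b4 pred b2: b2 stop@b1
  join b4 pred b3: b3 stop@b1
  join b6 pred b3: b3 stop@b1
  join b6 pred b4: b4 stop@b1
  join b6 pred b5: b5→b2 stop@b1
  DF(b0)=∅
  DF(b1)={b1}
  DF(b2)={b1,b4,b6}
  DF(b3)={b4,b6}
  DF(b4)={b6}
  DF(b5)={b1,b6}
  DF(b6)=∅
  DF(b7)=∅

DF(b2) = ["b1", "b4", "b6"]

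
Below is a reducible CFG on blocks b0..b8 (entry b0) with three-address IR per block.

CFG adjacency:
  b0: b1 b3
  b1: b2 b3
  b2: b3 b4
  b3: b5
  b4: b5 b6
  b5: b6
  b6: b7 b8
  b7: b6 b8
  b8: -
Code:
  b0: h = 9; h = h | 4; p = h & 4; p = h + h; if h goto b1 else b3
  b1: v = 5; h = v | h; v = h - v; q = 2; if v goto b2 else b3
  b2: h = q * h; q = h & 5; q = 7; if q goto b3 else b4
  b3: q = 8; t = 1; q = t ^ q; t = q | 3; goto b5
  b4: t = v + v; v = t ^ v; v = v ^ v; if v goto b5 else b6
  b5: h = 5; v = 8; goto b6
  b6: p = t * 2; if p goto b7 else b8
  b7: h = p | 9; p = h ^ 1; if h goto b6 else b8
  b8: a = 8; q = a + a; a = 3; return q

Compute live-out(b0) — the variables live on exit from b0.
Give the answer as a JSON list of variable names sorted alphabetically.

Per-block:
  b0: def={h,p} ue=∅
  b1: def={h,q,v} ue={h}
  b2: def={h,q} ue={h,q}
  b3: def={q,t} ue=∅
  b4: def={t,v} ue={v}
  b5: def={h,v} ue=∅
  b6: def={p} ue={t}
  b7: def={h,p} ue={p}
  b8: def={a,q} ue=∅

Live sets:
  live b0: ∅→{h}
  live b1: {h}→{h,q,v}
  live b2: {h,q,v}→{v}
  live b3: ∅→{t}
  live b4: {v}→{t}
  live b5: {t}→{t}
  live b6: {t}→{p,t}
  live b7: {p,t}→{t}
  live b8: ∅→∅

live-out(b0) = ["h"]

Answer: ["h"]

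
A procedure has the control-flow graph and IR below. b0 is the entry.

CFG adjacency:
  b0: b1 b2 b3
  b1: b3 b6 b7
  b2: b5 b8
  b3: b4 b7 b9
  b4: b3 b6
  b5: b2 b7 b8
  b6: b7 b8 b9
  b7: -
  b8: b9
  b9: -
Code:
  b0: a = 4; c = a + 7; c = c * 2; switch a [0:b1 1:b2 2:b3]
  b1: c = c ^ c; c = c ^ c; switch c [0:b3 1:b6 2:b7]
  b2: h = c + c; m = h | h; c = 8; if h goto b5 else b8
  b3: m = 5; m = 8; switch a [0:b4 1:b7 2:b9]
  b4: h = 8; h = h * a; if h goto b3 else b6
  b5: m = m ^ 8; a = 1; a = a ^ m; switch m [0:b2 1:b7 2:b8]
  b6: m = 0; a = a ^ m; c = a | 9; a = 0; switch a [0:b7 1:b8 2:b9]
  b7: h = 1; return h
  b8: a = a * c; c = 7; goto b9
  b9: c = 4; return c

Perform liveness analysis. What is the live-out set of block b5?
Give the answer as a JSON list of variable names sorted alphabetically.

Block summaries:
  b0: def={a,c} ue=∅
  b1: def={c} ue={c}
  b2: def={c,h,m} ue={c}
  b3: def={m} ue={a}
  b4: def={h} ue={a}
  b5: def={a,m} ue={m}
  b6: def={a,c,m} ue={a}
  b7: def={h} ue=∅
  b8: def={a,c} ue={a,c}
  b9: def={c} ue=∅

Backward fixpoint:
  b0 li=∅ lo={a,c}
  b1 li={a,c} lo={a}
  b2 li={a,c} lo={a,c,m}
  b3 li={a} lo={a}
  b4 li={a} lo={a}
  b5 li={c,m} lo={a,c}
  b6 li={a} lo={a,c}
  b7 li=∅ lo=∅
  b8 li={a,c} lo=∅
  b9 li=∅ lo=∅

live-out(b5) = ["a", "c"]

Answer: ["a", "c"]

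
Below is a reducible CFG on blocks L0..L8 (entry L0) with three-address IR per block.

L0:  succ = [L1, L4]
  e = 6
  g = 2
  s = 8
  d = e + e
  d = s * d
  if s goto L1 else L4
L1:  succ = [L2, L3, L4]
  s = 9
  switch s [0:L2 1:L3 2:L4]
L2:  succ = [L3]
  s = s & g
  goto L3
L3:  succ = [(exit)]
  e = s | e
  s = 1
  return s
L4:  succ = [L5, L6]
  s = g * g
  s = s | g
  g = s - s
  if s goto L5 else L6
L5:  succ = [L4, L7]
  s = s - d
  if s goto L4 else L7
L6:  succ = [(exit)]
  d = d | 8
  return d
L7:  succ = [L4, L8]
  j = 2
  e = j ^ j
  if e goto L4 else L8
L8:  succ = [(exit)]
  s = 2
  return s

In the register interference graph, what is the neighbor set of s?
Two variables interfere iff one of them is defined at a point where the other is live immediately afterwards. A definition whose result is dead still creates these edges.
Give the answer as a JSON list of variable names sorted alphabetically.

def/use:
  L0: def={d,e,g,s} ue=∅
  L1: def={s} ue=∅
  L2: def={s} ue={g,s}
  L3: def={e,s} ue={e,s}
  L4: def={g,s} ue={g}
  L5: def={s} ue={d,s}
  L6: def={d} ue={d}
  L7: def={e,j} ue=∅
  L8: def={s} ue=∅

Backward fixpoint:
  L0: in=∅ out={d,e,g}
  L1: in={d,e,g} out={d,e,g,s}
  L2: in={e,g,s} out={e,s}
  L3: in={e,s} out=∅
  L4: in={d,g} out={d,g,s}
  L5: in={d,g,s} out={d,g}
  L6: in={d} out=∅
  L7: in={d,g} out={d,g}
  L8: in=∅ out=∅

Interference:
  d: {e,g,j,s}
  e: {d,g,s}
  g: {d,e,j,s}
  j: {d,g}
  s: {d,e,g}

N(s) = ["d", "e", "g"]

Answer: ["d", "e", "g"]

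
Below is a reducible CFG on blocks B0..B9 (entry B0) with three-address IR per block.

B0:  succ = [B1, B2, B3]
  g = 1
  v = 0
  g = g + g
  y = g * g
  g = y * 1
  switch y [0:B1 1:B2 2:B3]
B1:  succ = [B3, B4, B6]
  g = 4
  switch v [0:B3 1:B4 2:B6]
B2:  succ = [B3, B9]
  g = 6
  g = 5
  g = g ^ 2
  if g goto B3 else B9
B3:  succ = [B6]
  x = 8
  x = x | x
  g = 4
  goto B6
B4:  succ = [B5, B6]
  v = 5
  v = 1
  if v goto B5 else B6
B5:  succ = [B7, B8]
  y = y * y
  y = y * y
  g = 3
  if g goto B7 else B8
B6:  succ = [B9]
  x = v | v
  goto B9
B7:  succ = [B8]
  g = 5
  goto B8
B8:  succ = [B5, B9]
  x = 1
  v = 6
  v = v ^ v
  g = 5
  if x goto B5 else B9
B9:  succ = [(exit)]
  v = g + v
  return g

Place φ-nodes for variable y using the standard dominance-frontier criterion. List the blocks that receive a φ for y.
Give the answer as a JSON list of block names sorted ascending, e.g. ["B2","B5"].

idom tree: B1←B0 B2←B0 B3←B0 B4←B1 B5←B4 B6←B0 B7←B5 B8←B5 B9←B0
Dom∩ at merges:
  B3: preds {B0,B1,B2}: {B0} ∩ {B0,B1} ∩ {B0,B2} = {B0}; idom=B0
  B5: preds {B4,B8}: {B0,B1,B4} ∩ {B0,B1,B4,B5,B8} = {B0,B1,B4}; idom=B4
  B6: preds {B1,B3,B4}: {B0,B1} ∩ {B0,B3} ∩ {B0,B1,B4} = {B0}; idom=B0
  B8: preds {B5,B7}: {B0,B1,B4,B5} ∩ {B0,B1,B4,B5,B7} = {B0,B1,B4,B5}; idom=B5
  B9: preds {B2,B6,B8}: {B0,B2} ∩ {B0,B6} ∩ {B0,B1,B4,B5,B8} = {B0}; idom=B0

DF derivation:
  join B3 pred B0: · stop@B0
  join B3 pred B1: B1 stop@B0
  join B3 pred B2: B2 stop@B0
  join B5 pred B4: · stop@B4
  join B5 pred B8: B8→B5 stop@B4
  join B6 pred B1: B1 stop@B0
  join B6 pred B3: B3 stop@B0
  join B6 pred B4: B4→B1 stop@B0
  join B8 pred B5: · stop@B5
  join B8 pred B7: B7 stop@B5
  join B9 pred B2: B2 stop@B0
  join B9 pred B6: B6 stop@B0
  join B9 pred B8: B8→B5→B4→B1 stop@B0
  DF(B0)=∅
  DF(B1)={B3,B6,B9}
  DF(B2)={B3,B9}
  DF(B3)={B6}
  DF(B4)={B6,B9}
  DF(B5)={B5,B9}
  DF(B6)={B9}
  DF(B7)={B8}
  DF(B8)={B5,B9}
  DF(B9)=∅

φ for y: defs {B0,B5}
  DF⁺ = {B5,B9}

Answer: ["B5", "B9"]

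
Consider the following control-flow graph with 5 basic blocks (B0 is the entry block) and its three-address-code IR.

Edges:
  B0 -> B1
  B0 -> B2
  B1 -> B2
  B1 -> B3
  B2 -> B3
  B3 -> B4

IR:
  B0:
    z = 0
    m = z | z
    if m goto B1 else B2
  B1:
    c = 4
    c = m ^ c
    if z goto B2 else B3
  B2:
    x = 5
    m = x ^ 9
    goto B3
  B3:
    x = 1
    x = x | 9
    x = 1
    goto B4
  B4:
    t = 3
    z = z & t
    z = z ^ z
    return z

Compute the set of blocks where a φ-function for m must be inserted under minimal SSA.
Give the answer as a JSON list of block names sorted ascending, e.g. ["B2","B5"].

Answer: ["B3"]

Analysis:
idom tree: B1←B0 B2←B0 B3←B0 B4←B3
Join-block Dom:
  B2: preds {B0,B1}: {B0} ∩ {B0,B1} = {B0}; idom=B0
  B3: preds {B1,B2}: {B0,B1} ∩ {B0,B2} = {B0}; idom=B0

DF derivation:
  join B2 pred B0: · stop@B0
  join B2 pred B1: B1 stop@B0
  join B3 pred B1: B1 stop@B0
  join B3 pred B2: B2 stop@B0
  B0 → ∅
  B1 → {B2,B3}
  B2 → {B3}
  B3 → ∅
  B4 → ∅

φ for m: defs {B0,B2}
  DF⁺ = {B3}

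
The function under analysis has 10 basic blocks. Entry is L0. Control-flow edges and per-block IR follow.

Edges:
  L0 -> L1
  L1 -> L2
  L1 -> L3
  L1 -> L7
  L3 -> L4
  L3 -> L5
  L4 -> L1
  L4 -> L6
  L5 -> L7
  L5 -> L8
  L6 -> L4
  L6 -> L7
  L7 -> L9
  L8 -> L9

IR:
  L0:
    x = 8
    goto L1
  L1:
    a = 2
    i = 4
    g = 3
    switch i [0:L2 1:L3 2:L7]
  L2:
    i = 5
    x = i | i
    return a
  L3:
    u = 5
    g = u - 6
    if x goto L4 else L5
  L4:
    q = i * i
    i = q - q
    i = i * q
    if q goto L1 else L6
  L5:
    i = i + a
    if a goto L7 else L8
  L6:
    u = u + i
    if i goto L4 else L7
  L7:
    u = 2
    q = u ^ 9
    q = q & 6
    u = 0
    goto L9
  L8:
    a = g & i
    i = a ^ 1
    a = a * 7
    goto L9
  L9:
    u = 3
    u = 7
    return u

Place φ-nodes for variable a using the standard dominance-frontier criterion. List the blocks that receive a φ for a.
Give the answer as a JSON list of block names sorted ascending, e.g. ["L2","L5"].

Answer: ["L1", "L9"]

Derivation:
idom tree: L1←L0 L2←L1 L3←L1 L4←L3 L5←L3 L6←L4 L7←L1 L8←L5 L9←L1
Dom∩ at merges:
  L1: preds {L0,L4}: {L0} ∩ {L0,L1,L3,L4} = {L0}; idom=L0
  L4: preds {L3,L6}: {L0,L1,L3} ∩ {L0,L1,L3,L4,L6} = {L0,L1,L3}; idom=L3
  L7: preds {L1,L5,L6}: {L0,L1} ∩ {L0,L1,L3,L5} ∩ {L0,L1,L3,L4,L6} = {L0,L1}; idom=L1
  L9: preds {L7,L8}: {L0,L1,L7} ∩ {L0,L1,L3,L5,L8} = {L0,L1}; idom=L1

DF walk-up:
  L1←L0: walk · to L0
  L1←L4: walk L4→L3→L1 to L0
  L4←L3: walk · to L3
  L4←L6: walk L6→L4 to L3
  L7←L1: walk · to L1
  L7←L5: walk L5→L3 to L1
  L7←L6: walk L6→L4→L3 to L1
  L9←L7: walk L7 to L1
  L9←L8: walk L8→L5→L3 to L1
  L0: DF=∅
  L1: DF={L1}
  L2: DF=∅
  L3: DF={L1,L7,L9}
  L4: DF={L1,L4,L7}
  L5: DF={L7,L9}
  L6: DF={L4,L7}
  L7: DF={L9}
  L8: DF={L9}
  L9: DF=∅

φ for a: defs {L1,L8}
  DF⁺ = {L1,L9}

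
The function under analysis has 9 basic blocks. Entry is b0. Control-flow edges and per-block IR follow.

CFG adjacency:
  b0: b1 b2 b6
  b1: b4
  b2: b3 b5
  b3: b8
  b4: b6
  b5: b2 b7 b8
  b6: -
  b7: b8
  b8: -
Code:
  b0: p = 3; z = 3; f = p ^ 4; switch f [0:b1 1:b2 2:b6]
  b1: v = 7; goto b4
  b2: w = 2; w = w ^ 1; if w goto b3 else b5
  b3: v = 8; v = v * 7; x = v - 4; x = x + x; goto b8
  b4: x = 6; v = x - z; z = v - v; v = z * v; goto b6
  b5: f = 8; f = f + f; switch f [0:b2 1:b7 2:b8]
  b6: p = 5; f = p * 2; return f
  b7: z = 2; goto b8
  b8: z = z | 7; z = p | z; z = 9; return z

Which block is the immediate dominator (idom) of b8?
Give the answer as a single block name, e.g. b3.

Answer: b2

Working:
idom tree: b1←b0 b2←b0 b3←b2 b4←b1 b5←b2 b6←b0 b7←b5 b8←b2
Join-block Dom:
  b2: preds {b0,b5}: {b0} ∩ {b0,b2,b5} = {b0}; idom=b0
  b6: preds {b0,b4}: {b0} ∩ {b0,b1,b4} = {b0}; idom=b0
  b8: preds {b3,b5,b7}: {b0,b2,b3} ∩ {b0,b2,b5} ∩ {b0,b2,b5,b7} = {b0,b2}; idom=b2

idom(b8) = b2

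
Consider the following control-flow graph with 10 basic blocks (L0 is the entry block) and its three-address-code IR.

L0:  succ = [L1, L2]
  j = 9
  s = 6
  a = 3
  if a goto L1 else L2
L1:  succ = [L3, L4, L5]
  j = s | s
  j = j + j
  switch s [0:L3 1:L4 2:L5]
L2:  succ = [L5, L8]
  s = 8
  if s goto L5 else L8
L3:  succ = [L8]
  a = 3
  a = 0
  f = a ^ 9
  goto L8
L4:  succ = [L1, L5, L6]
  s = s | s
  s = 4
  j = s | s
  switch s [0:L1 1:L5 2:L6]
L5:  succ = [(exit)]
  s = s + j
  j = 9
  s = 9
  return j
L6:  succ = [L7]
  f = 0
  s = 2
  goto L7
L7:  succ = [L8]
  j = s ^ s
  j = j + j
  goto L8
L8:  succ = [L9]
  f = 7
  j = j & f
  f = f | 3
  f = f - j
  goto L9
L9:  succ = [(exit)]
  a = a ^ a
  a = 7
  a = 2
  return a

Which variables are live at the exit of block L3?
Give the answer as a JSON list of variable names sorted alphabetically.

Answer: ["a", "j"]

Derivation:
def/use:
  L0: {a,j,s} / ∅
  L1: {j} / {s}
  L2: {s} / ∅
  L3: {a,f} / ∅
  L4: {j,s} / {s}
  L5: {j,s} / {j,s}
  L6: {f,s} / ∅
  L7: {j} / {s}
  L8: {f,j} / {j}
  L9: {a} / {a}

Live sets:
  L0 li=∅ lo={a,j,s}
  L1 li={a,s} lo={a,j,s}
  L2 li={a,j} lo={a,j,s}
  L3 li={j} lo={a,j}
  L4 li={a,s} lo={a,j,s}
  L5 li={j,s} lo=∅
  L6 li={a} lo={a,s}
  L7 li={a,s} lo={a,j}
  L8 li={a,j} lo={a}
  L9 li={a} lo=∅

live-out(L3) = ["a", "j"]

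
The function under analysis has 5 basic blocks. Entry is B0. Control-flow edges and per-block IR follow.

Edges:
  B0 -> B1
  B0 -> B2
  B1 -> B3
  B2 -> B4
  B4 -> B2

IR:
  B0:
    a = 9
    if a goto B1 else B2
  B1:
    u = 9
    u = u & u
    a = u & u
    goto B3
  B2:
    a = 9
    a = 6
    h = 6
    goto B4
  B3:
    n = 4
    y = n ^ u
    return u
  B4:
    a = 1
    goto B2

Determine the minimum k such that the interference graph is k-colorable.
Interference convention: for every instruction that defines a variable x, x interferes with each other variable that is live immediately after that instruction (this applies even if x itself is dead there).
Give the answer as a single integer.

def/use:
  B0: {a} / ∅
  B1: {a,u} / ∅
  B2: {a,h} / ∅
  B3: {n,y} / {u}
  B4: {a} / ∅

Backward fixpoint:
  B0: in=∅ out=∅
  B1: in=∅ out={u}
  B2: in=∅ out=∅
  B3: in={u} out=∅
  B4: in=∅ out=∅

Conflict graph:
  a↔{u}
  h↔∅
  n↔{u}
  u↔{a,n,y}
  y↔{u}

Colouring:
  {a,u} pairwise interfere (2-clique) ⇒ χ ≥ 2
  assign a→R1 h→R0 n→R1 u→R0 y→R1 — no edge inside a register ⇒ χ ≤ 2
  χ = 2

Answer: 2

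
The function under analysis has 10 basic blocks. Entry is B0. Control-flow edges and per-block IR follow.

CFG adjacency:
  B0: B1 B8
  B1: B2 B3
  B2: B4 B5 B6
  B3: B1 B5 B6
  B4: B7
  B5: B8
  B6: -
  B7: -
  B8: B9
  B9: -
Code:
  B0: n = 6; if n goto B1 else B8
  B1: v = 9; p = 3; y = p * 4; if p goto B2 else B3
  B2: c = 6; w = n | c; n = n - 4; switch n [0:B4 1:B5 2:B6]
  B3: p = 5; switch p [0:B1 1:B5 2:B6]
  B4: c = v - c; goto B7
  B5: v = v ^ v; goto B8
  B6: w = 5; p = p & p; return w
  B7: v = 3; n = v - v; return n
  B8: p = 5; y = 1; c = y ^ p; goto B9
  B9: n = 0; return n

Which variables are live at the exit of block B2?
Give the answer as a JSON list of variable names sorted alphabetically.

Block summaries:
  B0 def {n} use ∅
  B1 def {p,v,y} use ∅
  B2 def {c,n,w} use {n}
  B3 def {p} use ∅
  B4 def {c} use {c,v}
  B5 def {v} use {v}
  B6 def {p,w} use {p}
  B7 def {n,v} use ∅
  B8 def {c,p,y} use ∅
  B9 def {n} use ∅

Liveness:
  B0: in=∅ out={n}
  B1: in={n} out={n,p,v}
  B2: in={n,p,v} out={c,p,v}
  B3: in={n,v} out={n,p,v}
  B4: in={c,v} out=∅
  B5: in={v} out=∅
  B6: in={p} out=∅
  B7: in=∅ out=∅
  B8: in=∅ out=∅
  B9: in=∅ out=∅

live-out(B2) = ["c", "p", "v"]

Answer: ["c", "p", "v"]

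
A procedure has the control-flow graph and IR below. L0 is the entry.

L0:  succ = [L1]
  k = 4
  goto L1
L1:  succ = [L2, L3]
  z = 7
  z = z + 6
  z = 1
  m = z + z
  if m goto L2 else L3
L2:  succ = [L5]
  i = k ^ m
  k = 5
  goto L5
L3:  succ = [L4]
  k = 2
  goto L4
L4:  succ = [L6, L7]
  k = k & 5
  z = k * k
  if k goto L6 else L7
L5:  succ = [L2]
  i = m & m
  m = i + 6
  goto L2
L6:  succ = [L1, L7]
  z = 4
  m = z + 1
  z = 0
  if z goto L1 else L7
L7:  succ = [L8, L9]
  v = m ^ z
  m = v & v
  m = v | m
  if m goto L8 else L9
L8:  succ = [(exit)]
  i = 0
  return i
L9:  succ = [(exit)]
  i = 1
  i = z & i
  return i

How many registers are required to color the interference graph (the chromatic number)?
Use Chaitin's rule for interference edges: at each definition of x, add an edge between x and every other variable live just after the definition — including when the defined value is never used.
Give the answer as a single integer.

def/use:
  L0: def={k} ue=∅
  L1: def={m,z} ue=∅
  L2: def={i,k} ue={k,m}
  L3: def={k} ue=∅
  L4: def={k,z} ue={k}
  L5: def={i,m} ue={m}
  L6: def={m,z} ue=∅
  L7: def={m,v} ue={m,z}
  L8: def={i} ue=∅
  L9: def={i} ue={z}

Liveness:
  L0: in=∅ out={k}
  L1: in={k} out={k,m}
  L2: in={k,m} out={k,m}
  L3: in={m} out={k,m}
  L4: in={k,m} out={k,m,z}
  L5: in={k,m} out={k,m}
  L6: in={k} out={k,m,z}
  L7: in={m,z} out={z}
  L8: in=∅ out=∅
  L9: in={z} out=∅

Interfere edges:
  i — {k,m,z}
  k — {i,m,z}
  m — {i,k,v,z}
  v — {m,z}
  z — {i,k,m,v}

Registers:
  lower bound: {i,k,m,z} mutually conflict ⇒ χ ≥ 4
  assign i→r2 k→r3 m→r0 v→r2 z→r1 — no edge inside a register ⇒ χ ≤ 4
  χ = 4

Answer: 4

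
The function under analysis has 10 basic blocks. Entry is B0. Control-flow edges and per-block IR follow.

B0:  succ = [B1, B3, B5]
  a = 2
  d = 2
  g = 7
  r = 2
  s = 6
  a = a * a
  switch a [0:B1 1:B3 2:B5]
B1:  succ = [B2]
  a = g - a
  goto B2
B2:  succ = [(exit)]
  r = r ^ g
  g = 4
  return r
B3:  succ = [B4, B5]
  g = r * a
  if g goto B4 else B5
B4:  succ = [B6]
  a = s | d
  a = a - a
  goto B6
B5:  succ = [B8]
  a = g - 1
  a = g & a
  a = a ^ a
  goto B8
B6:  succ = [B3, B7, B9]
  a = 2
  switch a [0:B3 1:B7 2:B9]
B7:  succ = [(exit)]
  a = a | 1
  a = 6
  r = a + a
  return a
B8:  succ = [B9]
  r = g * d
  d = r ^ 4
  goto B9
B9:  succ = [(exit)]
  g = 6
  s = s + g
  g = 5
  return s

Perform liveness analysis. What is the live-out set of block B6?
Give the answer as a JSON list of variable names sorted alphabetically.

Answer: ["a", "d", "r", "s"]

Working:
Block summaries:
  B0: def={a,d,g,r,s} ue=∅
  B1: def={a} ue={a,g}
  B2: def={g,r} ue={g,r}
  B3: def={g} ue={a,r}
  B4: def={a} ue={d,s}
  B5: def={a} ue={g}
  B6: def={a} ue=∅
  B7: def={a,r} ue={a}
  B8: def={d,r} ue={d,g}
  B9: def={g,s} ue={s}

Live sets:
  live B0: ∅→{a,d,g,r,s}
  live B1: {a,g,r}→{g,r}
  live B2: {g,r}→∅
  live B3: {a,d,r,s}→{d,g,r,s}
  live B4: {d,r,s}→{d,r,s}
  live B5: {d,g,s}→{d,g,s}
  live B6: {d,r,s}→{a,d,r,s}
  live B7: {a}→∅
  live B8: {d,g,s}→{s}
  live B9: {s}→∅

live-out(B6) = ["a", "d", "r", "s"]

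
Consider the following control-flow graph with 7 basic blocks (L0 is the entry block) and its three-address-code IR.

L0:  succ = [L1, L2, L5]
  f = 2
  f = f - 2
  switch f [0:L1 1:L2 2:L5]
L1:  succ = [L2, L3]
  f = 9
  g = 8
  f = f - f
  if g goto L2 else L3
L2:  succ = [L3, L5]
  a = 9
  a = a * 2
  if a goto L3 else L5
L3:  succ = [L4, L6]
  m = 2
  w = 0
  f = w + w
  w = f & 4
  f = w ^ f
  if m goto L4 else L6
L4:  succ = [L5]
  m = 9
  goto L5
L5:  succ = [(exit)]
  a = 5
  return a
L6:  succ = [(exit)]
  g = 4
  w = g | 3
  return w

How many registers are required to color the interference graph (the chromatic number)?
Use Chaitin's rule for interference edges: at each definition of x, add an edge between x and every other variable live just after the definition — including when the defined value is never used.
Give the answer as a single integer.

Answer: 3

Derivation:
Block summaries:
  L0: {f} / ∅
  L1: {f,g} / ∅
  L2: {a} / ∅
  L3: {f,m,w} / ∅
  L4: {m} / ∅
  L5: {a} / ∅
  L6: {g,w} / ∅

Backward fixpoint:
  L0: in=∅ out=∅
  L1: in=∅ out=∅
  L2: in=∅ out=∅
  L3: in=∅ out=∅
  L4: in=∅ out=∅
  L5: in=∅ out=∅
  L6: in=∅ out=∅

Interfere edges:
  a — ∅
  f — {g,m,w}
  g — {f}
  m — {f,w}
  w — {f,m}

Colouring:
  lower bound: {f,m,w} mutually conflict ⇒ χ ≥ 3
  3-colouring: r0={a,f}  r1={g,m}  r2={w}
  χ = 3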